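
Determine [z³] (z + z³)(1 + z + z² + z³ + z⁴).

2

(z + z³) has coefficients 0,1,0,1 for degrees 0…3.
(1 + z + z² + z³ + z⁴) has coefficients 1,1,1,1 for degrees 0…3.
[z³] = 1·1 + 1·1 = 2.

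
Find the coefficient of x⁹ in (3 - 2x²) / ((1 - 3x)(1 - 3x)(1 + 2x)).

346216

The denominator gives the recurrence a_n = 4a_(n−1) + 3a_(n−2) − 18a_(n−3) for n ≥ 3; the numerator fixes a_0 = 3, a_1 = 12, a_2 = 55.
Iterating: 3, 12, 55, 202, 757, 2644, 9211, 31150, 104641, 346216, so a_9 = 346216.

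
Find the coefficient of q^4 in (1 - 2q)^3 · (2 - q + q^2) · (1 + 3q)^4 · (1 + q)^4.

-604

(1 - 2q)^3 has coefficients 1,-6,12,-8 for degrees 0…3.
(2 - q + q^2) has coefficients 2,-1,1,0,0 for degrees 0…4.
Multiplying by (1 + 3q)^4 gives running coefficients 2,23,97,174,108 for degrees 0…4.
Finally multiplying by (1 + q)^4, the product of all factors after the first has coefficients 2,31,201,708,1480 for degrees 0…4.
[q^4] = 1·1480 − 6·708 + 12·201 − 8·31 = -604.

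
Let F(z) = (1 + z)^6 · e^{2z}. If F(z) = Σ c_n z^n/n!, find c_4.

2248

The EGF product rule gives c_4 = Σ_{k_1+k_2=4} C(4; k_1,k_2) · ∏ g_i(k_i), where (1+z)^6 gives the falling factorial (6)_k; e^{2z} gives (2)^k.
g_1(k) for k = 0…4: 1, 6, 30, 120, 360.
g_2(k) for k = 0…4: 1, 2, 4, 8, 16.
c_4 = Σ_k C(4,k)·g_1(k)·g_2(4−k) = 1·1·16 + 4·6·8 + 6·30·4 + 4·120·2 + 1·360·1 = 16 + 192 + 720 + 960 + 360 = 2248.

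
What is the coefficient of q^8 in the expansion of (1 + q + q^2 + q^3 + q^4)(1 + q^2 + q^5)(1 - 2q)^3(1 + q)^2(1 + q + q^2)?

(1 + q + q^2 + q^3 + q^4) has coefficients 1,1,1,1,1 for degrees 0…4.
(1 + q^2 + q^5) has coefficients 1,0,1,0,0,1,0,0,0 for degrees 0…8.
Multiplying by (1 - 2q)^3 gives running coefficients 1,-6,13,-14,12,-7,-6,12,-8 for degrees 0…8.
Multiplying by (1 + q)^2 gives running coefficients 1,-4,2,6,-3,3,-8,-7,10 for degrees 0…8.
Finally multiplying by (1 + q + q^2), the product of all factors after the first has coefficients 1,-3,-1,4,5,6,-8,-12,-5 for degrees 0…8.
[q^8] = 1·(-5) + 1·(-12) + 1·(-8) + 1·6 + 1·5 = -14.

-14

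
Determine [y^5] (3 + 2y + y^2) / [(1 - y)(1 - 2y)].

The denominator gives the recurrence a_n = 3a_(n−1) − 2a_(n−2) for n ≥ 3; the numerator fixes a_0 = 3, a_1 = 11, a_2 = 28.
Iterating: 3, 11, 28, 62, 130, 266, so a_5 = 266.

266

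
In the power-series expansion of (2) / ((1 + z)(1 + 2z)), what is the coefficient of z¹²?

16382

Partial fractions give a closed form: a_n = (-2)·(-1)^n + (4)·(-2)^n.
At n = 12: a_12 = 16382.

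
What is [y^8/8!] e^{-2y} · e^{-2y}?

The EGF product rule gives c_8 = Σ_{k_1+k_2=8} C(8; k_1,k_2) · ∏ g_i(k_i), where e^{-2y} gives (-2)^k; e^{-2y} gives (-2)^k.
g_1(k) for k = 0…8: 1, -2, 4, -8, 16, -32, 64, -128, 256.
g_2(k) for k = 0…8: 1, -2, 4, -8, 16, -32, 64, -128, 256.
c_8 = Σ_k C(8,k)·g_1(k)·g_2(8−k) = 1·1·256 + 8·(-2)·(-128) + 28·4·64 + 56·(-8)·(-32) + 70·16·16 + 56·(-32)·(-8) + 28·64·4 + 8·(-128)·(-2) + 1·256·1 = 256 + 2048 + 7168 + 14336 + 17920 + 14336 + 7168 + 2048 + 256 = 65536.

65536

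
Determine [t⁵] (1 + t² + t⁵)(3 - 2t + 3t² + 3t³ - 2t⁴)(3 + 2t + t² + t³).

27

(1 + t² + t⁵) has coefficients 1,0,1,0,0,1 for degrees 0…5.
(3 - 2t + 3t² + 3t³ - 2t⁴) has coefficients 3,-2,3,3,-2,0 for degrees 0…5.
Finally multiplying by (3 + 2t + t² + t³), the product of all factors after the first has coefficients 9,0,8,16,1,2 for degrees 0…5.
[t⁵] = 1·2 + 1·16 + 1·9 = 27.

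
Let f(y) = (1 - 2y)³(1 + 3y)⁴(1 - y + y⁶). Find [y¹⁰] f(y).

(1 - 2y)³ has coefficients 1,-6,12,-8 for degrees 0…3.
(1 + 3y)⁴ has coefficients 1,12,54,108,81,0,0,0,0,0,0 for degrees 0…10.
Finally multiplying by (1 - y + y⁶), the product of all factors after the first has coefficients 1,11,42,54,-27,-81,1,12,54,108,81 for degrees 0…10.
[y¹⁰] = 1·81 − 6·108 + 12·54 − 8·12 = -15.

-15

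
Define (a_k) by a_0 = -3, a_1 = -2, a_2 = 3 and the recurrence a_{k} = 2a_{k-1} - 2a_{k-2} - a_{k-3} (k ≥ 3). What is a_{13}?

The ordinary generating function has denominator 1 - 2t + 2t^2 + t^3.
Iterating the recurrence: a_0,…,a_{13} = -3, -2, 3, 13, 22, 15, -27, -106, -173, -107, 238, 863, 1357, 750.

750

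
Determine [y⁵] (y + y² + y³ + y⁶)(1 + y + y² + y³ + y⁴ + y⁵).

3

(y + y² + y³ + y⁶) has coefficients 0,1,1,1,0,0 for degrees 0…5.
(1 + y + y² + y³ + y⁴ + y⁵) has coefficients 1,1,1,1,1,1 for degrees 0…5.
[y⁵] = 1·1 + 1·1 + 1·1 = 3.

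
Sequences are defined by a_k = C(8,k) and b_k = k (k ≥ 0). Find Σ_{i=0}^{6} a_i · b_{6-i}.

522

This is [x^6] in the product of the two ordinary generating functions.
Σ = 1·6 + 8·5 + 28·4 + 56·3 + 70·2 + 56·1 + 28·0 = 522.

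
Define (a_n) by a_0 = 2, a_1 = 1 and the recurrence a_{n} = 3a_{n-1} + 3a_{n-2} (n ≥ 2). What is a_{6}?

The ordinary generating function has denominator 1 - 3q - 3q^2.
Iterating the recurrence: a_0,…,a_{6} = 2, 1, 9, 30, 117, 441, 1674.

1674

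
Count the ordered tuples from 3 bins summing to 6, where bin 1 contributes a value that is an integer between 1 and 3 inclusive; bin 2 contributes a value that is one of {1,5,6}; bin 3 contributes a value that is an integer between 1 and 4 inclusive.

3

The generating function for the choices is (q + q² + q³)·(q + q⁵ + q⁶)·(q + q² + q³ + q⁴); the count is [q⁶].
(q + q² + q³) has coefficients 0,1,1,1 for degrees 0…3.
(q + q⁵ + q⁶) has coefficients 0,1,0,0,0,1,1 for degrees 0…6.
Finally multiplying by (q + q² + q³ + q⁴), the product of all factors after the first has coefficients 0,0,1,1,1,1,1 for degrees 0…6.
[q⁶] = 1·1 + 1·1 + 1·1 = 3.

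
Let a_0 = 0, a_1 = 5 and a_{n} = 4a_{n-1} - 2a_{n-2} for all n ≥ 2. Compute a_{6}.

The ordinary generating function has denominator 1 - 4t + 2t^2.
Iterating the recurrence: a_0,…,a_{6} = 0, 5, 20, 70, 240, 820, 2800.

2800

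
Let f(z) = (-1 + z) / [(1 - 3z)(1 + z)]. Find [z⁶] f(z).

Partial fractions give a closed form: a_n = (-1/2)·3^n + (-1/2)·(-1)^n.
At n = 6: a_6 = -365.

-365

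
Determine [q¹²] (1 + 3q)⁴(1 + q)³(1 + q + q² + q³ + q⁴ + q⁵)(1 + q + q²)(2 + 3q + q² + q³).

22710

(1 + 3q)⁴ has coefficients 1,12,54,108,81 for degrees 0…4.
(1 + q)³ has coefficients 1,3,3,1,0,0,0,0,0,0,0,0,0 for degrees 0…12.
Multiplying by (1 + q + q² + q³ + q⁴ + q⁵) gives running coefficients 1,4,7,8,8,8,7,4,1,0,0,0,0 for degrees 0…12.
Multiplying by (1 + q + q²) gives running coefficients 1,5,12,19,23,24,23,19,12,5,1,0,0 for degrees 0…12.
Finally multiplying by (2 + 3q + q² + q³), the product of all factors after the first has coefficients 2,13,40,80,120,148,160,154,128,88,48,20,6 for degrees 0…12.
[q¹²] = 1·6 + 12·20 + 54·48 + 108·88 + 81·128 = 22710.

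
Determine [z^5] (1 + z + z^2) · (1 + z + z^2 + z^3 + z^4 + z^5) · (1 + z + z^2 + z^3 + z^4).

(1 + z + z^2) has coefficients 1,1,1 for degrees 0…2.
(1 + z + z^2 + z^3 + z^4 + z^5) has coefficients 1,1,1,1,1,1 for degrees 0…5.
Finally multiplying by (1 + z + z^2 + z^3 + z^4), the product of all factors after the first has coefficients 1,2,3,4,5,5 for degrees 0…5.
[z^5] = 1·5 + 1·5 + 1·4 = 14.

14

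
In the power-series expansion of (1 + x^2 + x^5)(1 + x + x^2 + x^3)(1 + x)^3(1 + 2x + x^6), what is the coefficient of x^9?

(1 + x^2 + x^5) has coefficients 1,0,1,0,0,1 for degrees 0…5.
(1 + x + x^2 + x^3) has coefficients 1,1,1,1,0,0,0,0,0,0 for degrees 0…9.
Multiplying by (1 + x)^3 gives running coefficients 1,4,7,8,7,4,1,0,0,0 for degrees 0…9.
Finally multiplying by (1 + 2x + x^6), the product of all factors after the first has coefficients 1,6,15,22,23,18,10,6,7,8 for degrees 0…9.
[x^9] = 1·8 + 1·6 + 1·23 = 37.

37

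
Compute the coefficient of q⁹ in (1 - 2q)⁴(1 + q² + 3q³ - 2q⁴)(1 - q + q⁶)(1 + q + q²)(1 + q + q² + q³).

(1 - 2q)⁴ has coefficients 1,-8,24,-32,16 for degrees 0…4.
(1 + q² + 3q³ - 2q⁴) has coefficients 1,0,1,3,-2,0,0,0,0,0 for degrees 0…9.
Multiplying by (1 - q + q⁶) gives running coefficients 1,-1,1,2,-5,2,1,0,1,3 for degrees 0…9.
Multiplying by (1 + q + q²) gives running coefficients 1,0,1,2,-2,-1,-2,3,2,4 for degrees 0…9.
Finally multiplying by (1 + q + q² + q³), the product of all factors after the first has coefficients 1,1,2,4,1,0,-3,-2,2,7 for degrees 0…9.
[q⁹] = 1·7 − 8·2 + 24·(-2) − 32·(-3) + 16·0 = 39.

39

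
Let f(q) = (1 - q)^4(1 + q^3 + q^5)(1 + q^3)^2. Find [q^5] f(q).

(1 - q)^4 has coefficients 1,-4,6,-4,1 for degrees 0…4.
(1 + q^3 + q^5) has coefficients 1,0,0,1,0,1 for degrees 0…5.
Finally multiplying by (1 + q^3)^2, the product of all factors after the first has coefficients 1,0,0,3,0,1 for degrees 0…5.
[q^5] = 1·1 − 4·0 + 6·3 − 4·0 + 1·0 = 19.

19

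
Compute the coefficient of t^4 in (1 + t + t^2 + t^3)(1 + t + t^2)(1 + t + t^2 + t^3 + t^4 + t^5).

11

(1 + t + t^2 + t^3) has coefficients 1,1,1,1 for degrees 0…3.
(1 + t + t^2) has coefficients 1,1,1,0,0 for degrees 0…4.
Finally multiplying by (1 + t + t^2 + t^3 + t^4 + t^5), the product of all factors after the first has coefficients 1,2,3,3,3 for degrees 0…4.
[t^4] = 1·3 + 1·3 + 1·3 + 1·2 = 11.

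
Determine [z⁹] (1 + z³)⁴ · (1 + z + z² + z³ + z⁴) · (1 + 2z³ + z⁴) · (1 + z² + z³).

80

(1 + z³)⁴ has coefficients 1,0,0,4,0,0,6,0,0,4 for degrees 0…9.
(1 + z + z² + z³ + z⁴) has coefficients 1,1,1,1,1,0,0,0,0,0 for degrees 0…9.
Multiplying by (1 + 2z³ + z⁴) gives running coefficients 1,1,1,3,4,3,3,3,1,0 for degrees 0…9.
Finally multiplying by (1 + z² + z³), the product of all factors after the first has coefficients 1,1,2,5,6,7,10,10,7,6 for degrees 0…9.
[z⁹] = 1·6 + 4·10 + 6·5 + 4·1 = 80.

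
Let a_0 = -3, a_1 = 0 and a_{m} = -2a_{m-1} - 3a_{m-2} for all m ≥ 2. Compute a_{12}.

The ordinary generating function has denominator 1 + 2x + 3x^2.
Iterating the recurrence: a_0,…,a_{12} = -3, 0, 9, -18, 9, 36, -99, 90, 117, -504, 657, 198, -2367.

-2367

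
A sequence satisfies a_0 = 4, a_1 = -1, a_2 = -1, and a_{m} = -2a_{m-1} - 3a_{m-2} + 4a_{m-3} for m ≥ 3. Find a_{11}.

12741

The ordinary generating function has denominator 1 + 2q + 3q^2 - 4q^3.
Iterating the recurrence: a_0,…,a_{11} = 4, -1, -1, 21, -43, 19, 175, -579, 709, 1019, -6481, 12741.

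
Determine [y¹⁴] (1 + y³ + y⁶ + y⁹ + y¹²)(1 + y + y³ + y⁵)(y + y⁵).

3

(1 + y³ + y⁶ + y⁹ + y¹²) has coefficients 1,0,0,1,0,0,1,0,0,1,0,0,1 for degrees 0…12.
(1 + y + y³ + y⁵) has coefficients 1,1,0,1,0,1,0,0,0,0,0,0,0,0,0 for degrees 0…14.
Finally multiplying by (y + y⁵), the product of all factors after the first has coefficients 0,1,1,0,1,1,2,0,1,0,1,0,0,0,0 for degrees 0…14.
[y¹⁴] = 1·0 + 1·0 + 1·1 + 1·1 + 1·1 = 3.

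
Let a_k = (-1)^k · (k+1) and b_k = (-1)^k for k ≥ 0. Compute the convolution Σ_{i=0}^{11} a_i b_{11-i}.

-78

This is [x^11] in the product of the two ordinary generating functions.
Σ = 1·(-1) − 2·1 + 3·(-1) − 4·1 + 5·(-1) − 6·1 + 7·(-1) − 8·1 + 9·(-1) − 10·1 + 11·(-1) − 12·1 = -78.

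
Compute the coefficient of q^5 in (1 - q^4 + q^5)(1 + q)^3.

-2

(1 - q^4 + q^5) has coefficients 1,0,0,0,-1,1 for degrees 0…5.
(1 + q)^3 has coefficients 1,3,3,1,0,0 for degrees 0…5.
[q^5] = 1·0 − 1·3 + 1·1 = -2.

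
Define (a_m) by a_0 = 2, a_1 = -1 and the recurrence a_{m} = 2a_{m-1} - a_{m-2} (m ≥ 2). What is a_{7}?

-19

The ordinary generating function has denominator 1 - 2t + t^2.
Iterating the recurrence: a_0,…,a_{7} = 2, -1, -4, -7, -10, -13, -16, -19.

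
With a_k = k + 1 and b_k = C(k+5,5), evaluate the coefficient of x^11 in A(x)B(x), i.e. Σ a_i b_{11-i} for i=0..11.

Write out a_i and b_{11-i} for i = 0,…,11 and sum the products.
Σ = 1·4368 + 2·3003 + 3·2002 + 4·1287 + 5·792 + 6·462 + 7·252 + 8·126 + 9·56 + 10·21 + 11·6 + 12·1 = 31824.

31824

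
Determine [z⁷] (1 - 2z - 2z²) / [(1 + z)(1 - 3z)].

The denominator gives the recurrence a_n = 2a_(n−1) + 3a_(n−2) for n ≥ 3; the numerator fixes a_0 = 1, a_1 = 0, a_2 = 1.
Iterating: 1, 0, 1, 2, 7, 20, 61, 182, so a_7 = 182.

182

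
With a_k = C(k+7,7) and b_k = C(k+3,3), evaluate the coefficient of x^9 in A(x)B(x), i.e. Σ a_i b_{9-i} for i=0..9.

167960

The convolution is the x^9 coefficient of A(x)B(x).
Σ = 1·220 + 8·165 + 36·120 + 120·84 + 330·56 + 792·35 + 1716·20 + 3432·10 + 6435·4 + 11440·1 = 167960.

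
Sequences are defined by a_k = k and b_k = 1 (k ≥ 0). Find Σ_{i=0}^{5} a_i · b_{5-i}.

15

This is [x^5] in the product of the two ordinary generating functions.
Σ = 0·1 + 1·1 + 2·1 + 3·1 + 4·1 + 5·1 = 15.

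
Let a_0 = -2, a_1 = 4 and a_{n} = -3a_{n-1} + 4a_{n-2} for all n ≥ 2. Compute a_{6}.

The ordinary generating function has denominator 1 + 3z - 4z^2.
Iterating the recurrence: a_0,…,a_{6} = -2, 4, -20, 76, -308, 1228, -4916.

-4916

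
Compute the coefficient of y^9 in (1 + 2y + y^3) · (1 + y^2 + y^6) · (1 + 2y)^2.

9

(1 + 2y + y^3) has coefficients 1,2,0,1 for degrees 0…3.
(1 + y^2 + y^6) has coefficients 1,0,1,0,0,0,1,0,0,0 for degrees 0…9.
Finally multiplying by (1 + 2y)^2, the product of all factors after the first has coefficients 1,4,5,4,4,0,1,4,4,0 for degrees 0…9.
[y^9] = 1·0 + 2·4 + 1·1 = 9.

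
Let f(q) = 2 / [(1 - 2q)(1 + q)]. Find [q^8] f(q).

The denominator gives the recurrence a_n = a_(n−1) + 2a_(n−2) for n ≥ 2; the numerator fixes a_0 = 2, a_1 = 2.
Iterating: 2, 2, 6, 10, 22, 42, 86, 170, 342, so a_8 = 342.

342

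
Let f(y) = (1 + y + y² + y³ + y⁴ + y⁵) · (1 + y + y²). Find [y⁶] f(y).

(1 + y + y² + y³ + y⁴ + y⁵) has coefficients 1,1,1,1,1,1 for degrees 0…5.
(1 + y + y²) has coefficients 1,1,1,0,0,0,0 for degrees 0…6.
[y⁶] = 1·0 + 1·0 + 1·0 + 1·0 + 1·1 + 1·1 = 2.

2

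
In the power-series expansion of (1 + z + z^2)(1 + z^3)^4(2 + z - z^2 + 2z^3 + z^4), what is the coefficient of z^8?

(1 + z + z^2) has coefficients 1,1,1 for degrees 0…2.
(1 + z^3)^4 has coefficients 1,0,0,4,0,0,6,0,0 for degrees 0…8.
Finally multiplying by (2 + z - z^2 + 2z^3 + z^4), the product of all factors after the first has coefficients 2,1,-1,10,5,-4,20,10,-6 for degrees 0…8.
[z^8] = 1·(-6) + 1·10 + 1·20 = 24.

24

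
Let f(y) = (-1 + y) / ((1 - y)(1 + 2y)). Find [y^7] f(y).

Partial fractions give a closed form: a_n = (-1)·(-2)^n.
At n = 7: a_7 = 128.

128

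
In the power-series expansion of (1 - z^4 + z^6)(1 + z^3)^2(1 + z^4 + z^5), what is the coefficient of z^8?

1

(1 - z^4 + z^6) has coefficients 1,0,0,0,-1,0,1 for degrees 0…6.
(1 + z^3)^2 has coefficients 1,0,0,2,0,0,1,0,0 for degrees 0…8.
Finally multiplying by (1 + z^4 + z^5), the product of all factors after the first has coefficients 1,0,0,2,1,1,1,2,2 for degrees 0…8.
[z^8] = 1·2 − 1·1 + 1·0 = 1.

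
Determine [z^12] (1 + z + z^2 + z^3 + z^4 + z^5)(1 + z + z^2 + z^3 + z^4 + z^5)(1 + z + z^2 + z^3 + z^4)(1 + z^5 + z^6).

(1 + z + z^2 + z^3 + z^4 + z^5) has coefficients 1,1,1,1,1,1 for degrees 0…5.
(1 + z + z^2 + z^3 + z^4 + z^5) has coefficients 1,1,1,1,1,1,0,0,0,0,0,0,0 for degrees 0…12.
Multiplying by (1 + z + z^2 + z^3 + z^4) gives running coefficients 1,2,3,4,5,5,4,3,2,1,0,0,0 for degrees 0…12.
Finally multiplying by (1 + z^5 + z^6), the product of all factors after the first has coefficients 1,2,3,4,5,6,7,8,9,10,10,9,7 for degrees 0…12.
[z^12] = 1·7 + 1·9 + 1·10 + 1·10 + 1·9 + 1·8 = 53.

53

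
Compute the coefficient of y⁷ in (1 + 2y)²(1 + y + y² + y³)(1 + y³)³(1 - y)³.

19

(1 + 2y)² has coefficients 1,4,4 for degrees 0…2.
(1 + y + y² + y³) has coefficients 1,1,1,1,0,0,0,0 for degrees 0…7.
Multiplying by (1 + y³)³ gives running coefficients 1,1,1,4,3,3,6,3 for degrees 0…7.
Finally multiplying by (1 - y)³, the product of all factors after the first has coefficients 1,-2,1,3,-7,5,2,-9 for degrees 0…7.
[y⁷] = 1·(-9) + 4·2 + 4·5 = 19.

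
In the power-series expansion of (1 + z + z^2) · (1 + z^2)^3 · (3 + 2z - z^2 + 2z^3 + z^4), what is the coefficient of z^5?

27

(1 + z + z^2) has coefficients 1,1,1 for degrees 0…2.
(1 + z^2)^3 has coefficients 1,0,3,0,3,0 for degrees 0…5.
Finally multiplying by (3 + 2z - z^2 + 2z^3 + z^4), the product of all factors after the first has coefficients 3,2,8,8,7,12 for degrees 0…5.
[z^5] = 1·12 + 1·7 + 1·8 = 27.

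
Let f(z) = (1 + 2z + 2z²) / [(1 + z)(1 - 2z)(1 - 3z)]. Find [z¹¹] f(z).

Partial fractions give a closed form: a_n = (1/12)·(-1)^n + (-10/3)·2^n + (17/4)·3^n.
At n = 11: a_11 = 746048.

746048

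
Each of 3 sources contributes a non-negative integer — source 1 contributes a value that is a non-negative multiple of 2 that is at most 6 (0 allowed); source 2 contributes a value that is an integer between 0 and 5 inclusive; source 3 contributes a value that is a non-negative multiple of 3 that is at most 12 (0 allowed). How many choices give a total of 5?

The generating function for the choices is (1 + q^2 + q^4 + q^6)·(1 + q + q^2 + q^3 + q^4 + q^5)·(1 + q^3 + q^6 + q^9 + q^12); the count is [q^5].
(1 + q^2 + q^4 + q^6) has coefficients 1,0,1,0,1,0 for degrees 0…5.
(1 + q + q^2 + q^3 + q^4 + q^5) has coefficients 1,1,1,1,1,1 for degrees 0…5.
Finally multiplying by (1 + q^3 + q^6 + q^9 + q^12), the product of all factors after the first has coefficients 1,1,1,2,2,2 for degrees 0…5.
[q^5] = 1·2 + 1·2 + 1·1 = 5.

5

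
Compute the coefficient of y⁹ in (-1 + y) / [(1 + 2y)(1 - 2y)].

256

Partial fractions give a closed form: a_n = (-3/4)·(-2)^n + (-1/4)·2^n.
At n = 9: a_9 = 256.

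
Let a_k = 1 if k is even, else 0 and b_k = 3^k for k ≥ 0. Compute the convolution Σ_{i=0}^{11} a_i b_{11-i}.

199290

This is [x^11] in the product of the two ordinary generating functions.
Σ = 1·177147 + 0·59049 + 1·19683 + 0·6561 + 1·2187 + 0·729 + 1·243 + 0·81 + 1·27 + 0·9 + 1·3 + 0·1 = 199290.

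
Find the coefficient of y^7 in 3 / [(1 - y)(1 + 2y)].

-255

Partial fractions give a closed form: a_n = (1)·1^n + (2)·(-2)^n.
At n = 7: a_7 = -255.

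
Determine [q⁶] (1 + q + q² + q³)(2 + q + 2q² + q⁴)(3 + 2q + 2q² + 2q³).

(1 + q + q² + q³) has coefficients 1,1,1,1 for degrees 0…3.
(2 + q + 2q² + q⁴) has coefficients 2,1,2,0,1,0,0 for degrees 0…6.
Finally multiplying by (3 + 2q + 2q² + 2q³), the product of all factors after the first has coefficients 6,7,12,10,9,6,2 for degrees 0…6.
[q⁶] = 1·2 + 1·6 + 1·9 + 1·10 = 27.

27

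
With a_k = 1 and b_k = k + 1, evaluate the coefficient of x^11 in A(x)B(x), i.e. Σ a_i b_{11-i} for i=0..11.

This is [x^11] in the product of the two ordinary generating functions.
Σ = 1·12 + 1·11 + 1·10 + 1·9 + 1·8 + 1·7 + 1·6 + 1·5 + 1·4 + 1·3 + 1·2 + 1·1 = 78.

78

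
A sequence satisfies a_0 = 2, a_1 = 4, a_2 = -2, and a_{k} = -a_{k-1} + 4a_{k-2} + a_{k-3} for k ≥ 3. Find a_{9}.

3242

The ordinary generating function has denominator 1 + z - 4z^2 - z^3.
Iterating the recurrence: a_0,…,a_{9} = 2, 4, -2, 20, -24, 102, -178, 562, -1172, 3242.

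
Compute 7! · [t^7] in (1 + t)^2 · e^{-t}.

The EGF product rule gives c_7 = Σ_{k_1+k_2=7} C(7; k_1,k_2) · ∏ g_i(k_i), where (1+t)^2 gives the falling factorial (2)_k; e^{-t} gives (-1)^k.
g_1(k) for k = 0…7: 1, 2, 2, 0, 0, 0, 0, 0.
g_2(k) for k = 0…7: 1, -1, 1, -1, 1, -1, 1, -1.
c_7 = Σ_k C(7,k)·g_1(k)·g_2(7−k) = 1·1·(-1) + 7·2·1 + 21·2·(-1) = −1 + 14 − 42 = -29.

-29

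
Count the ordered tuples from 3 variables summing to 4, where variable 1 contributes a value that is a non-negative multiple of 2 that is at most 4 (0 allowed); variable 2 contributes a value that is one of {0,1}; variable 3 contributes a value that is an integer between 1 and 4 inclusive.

4

The generating function for the choices is (1 + z² + z⁴)·(1 + z)·(z + z² + z³ + z⁴); the count is [z⁴].
(1 + z² + z⁴) has coefficients 1,0,1,0,1 for degrees 0…4.
(1 + z) has coefficients 1,1,0,0,0 for degrees 0…4.
Finally multiplying by (z + z² + z³ + z⁴), the product of all factors after the first has coefficients 0,1,2,2,2 for degrees 0…4.
[z⁴] = 1·2 + 1·2 + 1·0 = 4.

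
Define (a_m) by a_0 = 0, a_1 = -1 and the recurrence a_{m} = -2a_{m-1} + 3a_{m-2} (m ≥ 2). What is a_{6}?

The ordinary generating function has denominator 1 + 2z - 3z^2.
Iterating the recurrence: a_0,…,a_{6} = 0, -1, 2, -7, 20, -61, 182.

182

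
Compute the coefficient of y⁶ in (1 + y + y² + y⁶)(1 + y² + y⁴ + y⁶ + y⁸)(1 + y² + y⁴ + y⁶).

8

(1 + y + y² + y⁶) has coefficients 1,1,1,0,0,0,1 for degrees 0…6.
(1 + y² + y⁴ + y⁶ + y⁸) has coefficients 1,0,1,0,1,0,1 for degrees 0…6.
Finally multiplying by (1 + y² + y⁴ + y⁶), the product of all factors after the first has coefficients 1,0,2,0,3,0,4 for degrees 0…6.
[y⁶] = 1·4 + 1·0 + 1·3 + 1·1 = 8.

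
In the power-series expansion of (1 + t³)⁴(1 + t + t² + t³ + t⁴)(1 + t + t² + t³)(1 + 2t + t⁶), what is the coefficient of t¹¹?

(1 + t³)⁴ has coefficients 1,0,0,4,0,0,6,0,0,4,0,0 for degrees 0…11.
(1 + t + t² + t³ + t⁴) has coefficients 1,1,1,1,1,0,0,0,0,0,0,0 for degrees 0…11.
Multiplying by (1 + t + t² + t³) gives running coefficients 1,2,3,4,4,3,2,1,0,0,0,0 for degrees 0…11.
Finally multiplying by (1 + 2t + t⁶), the product of all factors after the first has coefficients 1,4,7,10,12,11,9,7,5,4,4,3 for degrees 0…11.
[t¹¹] = 1·3 + 4·5 + 6·11 + 4·7 = 117.

117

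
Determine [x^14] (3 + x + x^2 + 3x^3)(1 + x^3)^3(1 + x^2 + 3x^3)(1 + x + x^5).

(3 + x + x^2 + 3x^3) has coefficients 3,1,1,3 for degrees 0…3.
(1 + x^3)^3 has coefficients 1,0,0,3,0,0,3,0,0,1,0,0,0,0,0 for degrees 0…14.
Multiplying by (1 + x^2 + 3x^3) gives running coefficients 1,0,1,6,0,3,12,0,3,10,0,1,3,0,0 for degrees 0…14.
Finally multiplying by (1 + x + x^5), the product of all factors after the first has coefficients 1,1,1,7,6,4,15,13,9,13,13,13,4,6,10 for degrees 0…14.
[x^14] = 3·10 + 1·6 + 1·4 + 3·13 = 79.

79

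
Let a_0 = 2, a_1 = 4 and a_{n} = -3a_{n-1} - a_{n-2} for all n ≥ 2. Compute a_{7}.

1796

The ordinary generating function has denominator 1 + 3z + z^2.
Iterating the recurrence: a_0,…,a_{7} = 2, 4, -14, 38, -100, 262, -686, 1796.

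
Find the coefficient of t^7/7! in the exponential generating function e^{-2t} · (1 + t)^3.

544

The EGF product rule gives c_7 = Σ_{k_1+k_2=7} C(7; k_1,k_2) · ∏ g_i(k_i), where e^{-2t} gives (-2)^k; (1+t)^3 gives the falling factorial (3)_k.
g_1(k) for k = 0…7: 1, -2, 4, -8, 16, -32, 64, -128.
g_2(k) for k = 0…7: 1, 3, 6, 6, 0, 0, 0, 0.
c_7 = Σ_k C(7,k)·g_1(k)·g_2(7−k) = 35·16·6 + 21·(-32)·6 + 7·64·3 + 1·(-128)·1 = 3360 − 4032 + 1344 − 128 = 544.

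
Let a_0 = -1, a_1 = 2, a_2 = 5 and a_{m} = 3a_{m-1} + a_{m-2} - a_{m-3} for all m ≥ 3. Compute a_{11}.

202814

The ordinary generating function has denominator 1 - 3t - t^2 + t^3.
Iterating the recurrence: a_0,…,a_{11} = -1, 2, 5, 18, 57, 184, 591, 1900, 6107, 19630, 63097, 202814.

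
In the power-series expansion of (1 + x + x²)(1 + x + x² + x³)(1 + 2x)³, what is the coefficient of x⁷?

(1 + x + x²) has coefficients 1,1,1 for degrees 0…2.
(1 + x + x² + x³) has coefficients 1,1,1,1,0,0,0,0 for degrees 0…7.
Finally multiplying by (1 + 2x)³, the product of all factors after the first has coefficients 1,7,19,27,26,20,8,0 for degrees 0…7.
[x⁷] = 1·0 + 1·8 + 1·20 = 28.

28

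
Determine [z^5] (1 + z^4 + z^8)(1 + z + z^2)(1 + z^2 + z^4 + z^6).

2

(1 + z^4 + z^8) has coefficients 1,0,0,0,1,0 for degrees 0…5.
(1 + z + z^2) has coefficients 1,1,1,0,0,0 for degrees 0…5.
Finally multiplying by (1 + z^2 + z^4 + z^6), the product of all factors after the first has coefficients 1,1,2,1,2,1 for degrees 0…5.
[z^5] = 1·1 + 1·1 = 2.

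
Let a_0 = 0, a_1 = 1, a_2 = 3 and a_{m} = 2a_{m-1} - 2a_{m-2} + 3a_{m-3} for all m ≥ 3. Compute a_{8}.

The ordinary generating function has denominator 1 - 2y + 2y^2 - 3y^3.
Iterating the recurrence: a_0,…,a_{8} = 0, 1, 3, 4, 5, 11, 24, 41, 67.

67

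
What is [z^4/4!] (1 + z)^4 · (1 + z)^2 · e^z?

The EGF product rule gives c_4 = Σ_{k_1+k_2+k_3=4} C(4; k_1,k_2,k_3) · ∏ g_i(k_i), where (1+z)^4 gives the falling factorial (4)_k; (1+z)^2 gives the falling factorial (2)_k; e^z gives (1)^k.
g_1(k) for k = 0…4: 1, 4, 12, 24, 24.
g_2(k) for k = 0…4: 1, 2, 2, 0, 0.
g_3(k) for k = 0…4: 1, 1, 1, 1, 1.
First combine the last two factors: h(k) = Σ_j C(k,j)·g_2(j)·g_3(k−j) for k = 0…4: 1, 3, 7, 13, 21.
c_4 = Σ_k C(4,k)·g_1(k)·h(4−k) = 1·1·21 + 4·4·13 + 6·12·7 + 4·24·3 + 1·24·1 = 21 + 208 + 504 + 288 + 24 = 1045.

1045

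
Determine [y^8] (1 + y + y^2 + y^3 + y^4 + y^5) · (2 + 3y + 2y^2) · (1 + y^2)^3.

43

(1 + y + y^2 + y^3 + y^4 + y^5) has coefficients 1,1,1,1,1,1 for degrees 0…5.
(2 + 3y + 2y^2) has coefficients 2,3,2,0,0,0,0,0,0 for degrees 0…8.
Finally multiplying by (1 + y^2)^3, the product of all factors after the first has coefficients 2,3,8,9,12,9,8,3,2 for degrees 0…8.
[y^8] = 1·2 + 1·3 + 1·8 + 1·9 + 1·12 + 1·9 = 43.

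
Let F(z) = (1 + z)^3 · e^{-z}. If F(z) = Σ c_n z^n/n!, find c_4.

1

The EGF product rule gives c_4 = Σ_{k_1+k_2=4} C(4; k_1,k_2) · ∏ g_i(k_i), where (1+z)^3 gives the falling factorial (3)_k; e^{-z} gives (-1)^k.
g_1(k) for k = 0…4: 1, 3, 6, 6, 0.
g_2(k) for k = 0…4: 1, -1, 1, -1, 1.
c_4 = Σ_k C(4,k)·g_1(k)·g_2(4−k) = 1·1·1 + 4·3·(-1) + 6·6·1 + 4·6·(-1) = 1 − 12 + 36 − 24 = 1.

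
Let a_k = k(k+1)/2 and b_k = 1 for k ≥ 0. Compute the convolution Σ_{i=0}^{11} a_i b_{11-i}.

This is [x^11] in the product of the two ordinary generating functions.
Σ = 0·1 + 1·1 + 3·1 + 6·1 + 10·1 + 15·1 + 21·1 + 28·1 + 36·1 + 45·1 + 55·1 + 66·1 = 286.

286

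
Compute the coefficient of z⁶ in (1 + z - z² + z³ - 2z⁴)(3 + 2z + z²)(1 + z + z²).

(1 + z - z² + z³ - 2z⁴) has coefficients 1,1,-1,1,-2 for degrees 0…4.
(3 + 2z + z²) has coefficients 3,2,1,0,0,0,0 for degrees 0…6.
Finally multiplying by (1 + z + z²), the product of all factors after the first has coefficients 3,5,6,3,1,0,0 for degrees 0…6.
[z⁶] = 1·0 + 1·0 − 1·1 + 1·3 − 2·6 = -10.

-10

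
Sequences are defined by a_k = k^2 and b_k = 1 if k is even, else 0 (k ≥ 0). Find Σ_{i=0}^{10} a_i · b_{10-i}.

The convolution is the t^10 coefficient of A(t)B(t).
Σ = 0·1 + 1·0 + 4·1 + 9·0 + 16·1 + 25·0 + 36·1 + 49·0 + 64·1 + 81·0 + 100·1 = 220.

220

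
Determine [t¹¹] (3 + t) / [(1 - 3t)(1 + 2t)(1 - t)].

The denominator gives the recurrence a_n = 2a_(n−1) + 5a_(n−2) − 6a_(n−3) for n ≥ 3; the numerator fixes a_0 = 3, a_1 = 7, a_2 = 29.
Iterating: 3, 7, 29, 75, 253, 707, 2229, 6475, 19853, 58707, 177829, 530075, so a_11 = 530075.

530075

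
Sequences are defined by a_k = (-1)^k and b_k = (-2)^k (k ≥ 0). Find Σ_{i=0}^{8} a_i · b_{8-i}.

The convolution is the x^8 coefficient of A(x)B(x).
Σ = 1·256 − 1·(-128) + 1·64 − 1·(-32) + 1·16 − 1·(-8) + 1·4 − 1·(-2) + 1·1 = 511.

511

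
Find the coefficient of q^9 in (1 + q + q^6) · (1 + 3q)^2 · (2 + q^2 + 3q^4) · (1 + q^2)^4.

(1 + q + q^6) has coefficients 1,1,0,0,0,0,1 for degrees 0…6.
(1 + 3q)^2 has coefficients 1,6,9,0,0,0,0,0,0,0 for degrees 0…9.
Multiplying by (2 + q^2 + 3q^4) gives running coefficients 2,12,19,6,12,18,27,0,0,0 for degrees 0…9.
Finally multiplying by (1 + q^2)^4, the product of all factors after the first has coefficients 2,12,27,54,100,114,197,156,258,144 for degrees 0…9.
[q^9] = 1·144 + 1·258 + 1·54 = 456.

456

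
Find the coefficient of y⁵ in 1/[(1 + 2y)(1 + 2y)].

-192

The denominator gives the recurrence a_n = −4a_(n−1) − 4a_(n−2) for n ≥ 2; the numerator fixes a_0 = 1, a_1 = -4.
Iterating: 1, -4, 12, -32, 80, -192, so a_5 = -192.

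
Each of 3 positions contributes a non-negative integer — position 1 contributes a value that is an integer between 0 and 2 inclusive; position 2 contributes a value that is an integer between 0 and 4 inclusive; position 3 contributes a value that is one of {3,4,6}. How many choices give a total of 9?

6

The generating function for the choices is (1 + q + q²)·(1 + q + q² + q³ + q⁴)·(q³ + q⁴ + q⁶); the count is [q⁹].
(1 + q + q²) has coefficients 1,1,1 for degrees 0…2.
(1 + q + q² + q³ + q⁴) has coefficients 1,1,1,1,1,0,0,0,0,0 for degrees 0…9.
Finally multiplying by (q³ + q⁴ + q⁶), the product of all factors after the first has coefficients 0,0,0,1,2,2,3,3,2,1 for degrees 0…9.
[q⁹] = 1·1 + 1·2 + 1·3 = 6.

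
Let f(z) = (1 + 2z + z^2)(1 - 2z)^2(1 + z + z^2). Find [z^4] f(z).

(1 + 2z + z^2) has coefficients 1,2,1 for degrees 0…2.
(1 - 2z)^2 has coefficients 1,-4,4,0,0 for degrees 0…4.
Finally multiplying by (1 + z + z^2), the product of all factors after the first has coefficients 1,-3,1,0,4 for degrees 0…4.
[z^4] = 1·4 + 2·0 + 1·1 = 5.

5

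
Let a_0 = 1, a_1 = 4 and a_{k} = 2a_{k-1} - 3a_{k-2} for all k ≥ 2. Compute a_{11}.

The ordinary generating function has denominator 1 - 2z + 3z^2.
Iterating the recurrence: a_0,…,a_{11} = 1, 4, 5, -2, -19, -32, -7, 82, 185, 124, -307, -986.

-986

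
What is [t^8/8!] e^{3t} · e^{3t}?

1679616

The EGF product rule gives c_8 = Σ_{k_1+k_2=8} C(8; k_1,k_2) · ∏ g_i(k_i), where e^{3t} gives (3)^k; e^{3t} gives (3)^k.
g_1(k) for k = 0…8: 1, 3, 9, 27, 81, 243, 729, 2187, 6561.
g_2(k) for k = 0…8: 1, 3, 9, 27, 81, 243, 729, 2187, 6561.
c_8 = Σ_k C(8,k)·g_1(k)·g_2(8−k) = 1·1·6561 + 8·3·2187 + 28·9·729 + 56·27·243 + 70·81·81 + 56·243·27 + 28·729·9 + 8·2187·3 + 1·6561·1 = 6561 + 52488 + 183708 + 367416 + 459270 + 367416 + 183708 + 52488 + 6561 = 1679616.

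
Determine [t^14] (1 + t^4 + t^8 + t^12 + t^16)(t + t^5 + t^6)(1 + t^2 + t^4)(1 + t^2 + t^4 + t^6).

(1 + t^4 + t^8 + t^12 + t^16) has coefficients 1,0,0,0,1,0,0,0,1,0,0,0,1,0,0 for degrees 0…14.
(t + t^5 + t^6) has coefficients 0,1,0,0,0,1,1,0,0,0,0,0,0,0,0 for degrees 0…14.
Multiplying by (1 + t^2 + t^4) gives running coefficients 0,1,0,1,0,2,1,1,1,1,1,0,0,0,0 for degrees 0…14.
Finally multiplying by (1 + t^2 + t^4 + t^6), the product of all factors after the first has coefficients 0,1,0,2,0,4,1,5,2,5,3,4,3,2,2 for degrees 0…14.
[t^14] = 1·2 + 1·3 + 1·1 + 1·0 = 6.

6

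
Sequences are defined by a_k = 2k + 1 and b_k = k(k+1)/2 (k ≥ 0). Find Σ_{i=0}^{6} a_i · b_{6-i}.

This is [x^6] in the product of the two ordinary generating functions.
Σ = 1·21 + 3·15 + 5·10 + 7·6 + 9·3 + 11·1 + 13·0 = 196.

196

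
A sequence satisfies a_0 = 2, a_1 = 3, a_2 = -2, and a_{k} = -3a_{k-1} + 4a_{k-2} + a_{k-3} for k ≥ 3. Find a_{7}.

4204

The ordinary generating function has denominator 1 + 3z - 4z^2 - z^3.
Iterating the recurrence: a_0,…,a_{7} = 2, 3, -2, 20, -65, 273, -1059, 4204.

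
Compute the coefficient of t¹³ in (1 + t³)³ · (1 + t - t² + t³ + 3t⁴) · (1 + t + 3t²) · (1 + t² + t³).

(1 + t³)³ has coefficients 1,0,0,3,0,0,3,0,0,1 for degrees 0…9.
(1 + t - t² + t³ + 3t⁴) has coefficients 1,1,-1,1,3,0,0,0,0,0,0,0,0,0 for degrees 0…13.
Multiplying by (1 + t + 3t²) gives running coefficients 1,2,3,3,1,6,9,0,0,0,0,0,0,0 for degrees 0…13.
Finally multiplying by (1 + t² + t³), the product of all factors after the first has coefficients 1,2,4,6,6,12,13,7,15,9,0,0,0,0 for degrees 0…13.
[t¹³] = 1·0 + 3·0 + 3·7 + 1·6 = 27.

27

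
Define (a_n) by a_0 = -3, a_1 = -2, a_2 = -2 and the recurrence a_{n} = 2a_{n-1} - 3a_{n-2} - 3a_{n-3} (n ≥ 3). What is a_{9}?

The ordinary generating function has denominator 1 - 2y + 3y^2 + 3y^3.
Iterating the recurrence: a_0,…,a_{9} = -3, -2, -2, 11, 34, 41, -53, -331, -626, -100.

-100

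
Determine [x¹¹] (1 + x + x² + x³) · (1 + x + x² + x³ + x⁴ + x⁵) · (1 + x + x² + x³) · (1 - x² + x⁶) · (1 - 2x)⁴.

18

(1 + x + x² + x³) has coefficients 1,1,1,1 for degrees 0…3.
(1 + x + x² + x³ + x⁴ + x⁵) has coefficients 1,1,1,1,1,1,0,0,0,0,0,0 for degrees 0…11.
Multiplying by (1 + x + x² + x³) gives running coefficients 1,2,3,4,4,4,3,2,1,0,0,0 for degrees 0…11.
Multiplying by (1 - x² + x⁶) gives running coefficients 1,2,2,2,1,0,0,0,1,2,3,4 for degrees 0…11.
Finally multiplying by (1 - 2x)⁴, the product of all factors after the first has coefficients 1,-6,10,2,-15,8,-8,0,17,-6,11,-4 for degrees 0…11.
[x¹¹] = 1·(-4) + 1·11 + 1·(-6) + 1·17 = 18.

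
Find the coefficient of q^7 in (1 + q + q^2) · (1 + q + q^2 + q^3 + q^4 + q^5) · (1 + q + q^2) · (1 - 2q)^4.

-2

(1 + q + q^2) has coefficients 1,1,1 for degrees 0…2.
(1 + q + q^2 + q^3 + q^4 + q^5) has coefficients 1,1,1,1,1,1,0,0 for degrees 0…7.
Multiplying by (1 + q + q^2) gives running coefficients 1,2,3,3,3,3,2,1 for degrees 0…7.
Finally multiplying by (1 - 2q)^4, the product of all factors after the first has coefficients 1,-6,11,-5,3,-13,2,9 for degrees 0…7.
[q^7] = 1·9 + 1·2 + 1·(-13) = -2.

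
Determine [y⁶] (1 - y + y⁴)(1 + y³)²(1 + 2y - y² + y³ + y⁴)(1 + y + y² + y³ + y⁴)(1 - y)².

(1 - y + y⁴) has coefficients 1,-1,0,0,1 for degrees 0…4.
(1 + y³)² has coefficients 1,0,0,2,0,0,1 for degrees 0…6.
Multiplying by (1 + 2y - y² + y³ + y⁴) gives running coefficients 1,2,-1,3,5,-2,3 for degrees 0…6.
Multiplying by (1 + y + y² + y³ + y⁴) gives running coefficients 1,3,2,5,10,7,8 for degrees 0…6.
Finally multiplying by (1 - y)², the product of all factors after the first has coefficients 1,1,-3,4,2,-8,4 for degrees 0…6.
[y⁶] = 1·4 − 1·(-8) + 1·(-3) = 9.

9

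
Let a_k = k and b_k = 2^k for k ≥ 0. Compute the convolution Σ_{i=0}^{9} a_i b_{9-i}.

Write out a_i and b_{9-i} for i = 0,…,9 and sum the products.
Σ = 0·512 + 1·256 + 2·128 + 3·64 + 4·32 + 5·16 + 6·8 + 7·4 + 8·2 + 9·1 = 1013.

1013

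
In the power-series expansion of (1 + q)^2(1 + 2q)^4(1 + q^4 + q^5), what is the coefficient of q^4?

(1 + q)^2 has coefficients 1,2,1 for degrees 0…2.
(1 + 2q)^4 has coefficients 1,8,24,32,16 for degrees 0…4.
Finally multiplying by (1 + q^4 + q^5), the product of all factors after the first has coefficients 1,8,24,32,17 for degrees 0…4.
[q^4] = 1·17 + 2·32 + 1·24 = 105.

105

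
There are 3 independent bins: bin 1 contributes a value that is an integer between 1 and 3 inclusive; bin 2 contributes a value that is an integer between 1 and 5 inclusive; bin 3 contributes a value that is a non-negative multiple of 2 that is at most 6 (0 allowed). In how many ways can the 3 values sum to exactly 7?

The generating function for the choices is (z + z² + z³)·(z + z² + z³ + z⁴ + z⁵)·(1 + z² + z⁴ + z⁶); the count is [z⁷].
(z + z² + z³) has coefficients 0,1,1,1 for degrees 0…3.
(z + z² + z³ + z⁴ + z⁵) has coefficients 0,1,1,1,1,1,0,0 for degrees 0…7.
Finally multiplying by (1 + z² + z⁴ + z⁶), the product of all factors after the first has coefficients 0,1,1,2,2,3,2,3 for degrees 0…7.
[z⁷] = 1·2 + 1·3 + 1·2 = 7.

7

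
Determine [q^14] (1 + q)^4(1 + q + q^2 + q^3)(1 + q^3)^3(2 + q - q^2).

10

(1 + q)^4 has coefficients 1,4,6,4,1 for degrees 0…4.
(1 + q + q^2 + q^3) has coefficients 1,1,1,1,0,0,0,0,0,0,0,0,0,0,0 for degrees 0…14.
Multiplying by (1 + q^3)^3 gives running coefficients 1,1,1,4,3,3,6,3,3,4,1,1,1,0,0 for degrees 0…14.
Finally multiplying by (2 + q - q^2), the product of all factors after the first has coefficients 2,3,2,8,9,5,12,9,3,8,3,-1,2,0,-1 for degrees 0…14.
[q^14] = 1·(-1) + 4·0 + 6·2 + 4·(-1) + 1·3 = 10.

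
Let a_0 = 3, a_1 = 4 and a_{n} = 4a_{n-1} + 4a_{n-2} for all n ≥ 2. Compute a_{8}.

338688

The ordinary generating function has denominator 1 - 4x - 4x^2.
Iterating the recurrence: a_0,…,a_{8} = 3, 4, 28, 128, 624, 3008, 14528, 70144, 338688.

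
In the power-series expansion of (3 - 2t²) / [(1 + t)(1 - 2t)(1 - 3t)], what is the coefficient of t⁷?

13242

The denominator gives the recurrence a_n = 4a_(n−1) − a_(n−2) − 6a_(n−3) for n ≥ 3; the numerator fixes a_0 = 3, a_1 = 12, a_2 = 43.
Iterating: 3, 12, 43, 142, 453, 1412, 4343, 13242, so a_7 = 13242.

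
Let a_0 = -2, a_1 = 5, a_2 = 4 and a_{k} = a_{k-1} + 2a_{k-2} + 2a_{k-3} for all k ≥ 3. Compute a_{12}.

17988

The ordinary generating function has denominator 1 - t - 2t^2 - 2t^3.
Iterating the recurrence: a_0,…,a_{12} = -2, 5, 4, 10, 28, 56, 132, 300, 676, 1540, 3492, 7924, 17988.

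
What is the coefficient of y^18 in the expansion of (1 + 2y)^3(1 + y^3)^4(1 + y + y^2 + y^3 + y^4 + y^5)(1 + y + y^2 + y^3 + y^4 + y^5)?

(1 + 2y)^3 has coefficients 1,6,12,8 for degrees 0…3.
(1 + y^3)^4 has coefficients 1,0,0,4,0,0,6,0,0,4,0,0,1,0,0,0,0,0,0 for degrees 0…18.
Multiplying by (1 + y + y^2 + y^3 + y^4 + y^5) gives running coefficients 1,1,1,5,5,5,10,10,10,10,10,10,5,5,5,1,1,1,0 for degrees 0…18.
Finally multiplying by (1 + y + y^2 + y^3 + y^4 + y^5), the product of all factors after the first has coefficients 1,2,3,8,13,18,27,36,45,50,55,60,55,50,45,36,27,18,13 for degrees 0…18.
[y^18] = 1·13 + 6·18 + 12·27 + 8·36 = 733.

733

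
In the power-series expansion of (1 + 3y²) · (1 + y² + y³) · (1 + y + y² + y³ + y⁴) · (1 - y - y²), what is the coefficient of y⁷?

(1 + 3y²) has coefficients 1,0,3 for degrees 0…2.
(1 + y² + y³) has coefficients 1,0,1,1,0,0,0,0 for degrees 0…7.
Multiplying by (1 + y + y² + y³ + y⁴) gives running coefficients 1,1,2,3,3,2,2,1 for degrees 0…7.
Finally multiplying by (1 - y - y²), the product of all factors after the first has coefficients 1,0,0,0,-2,-4,-3,-3 for degrees 0…7.
[y⁷] = 1·(-3) + 3·(-4) = -15.

-15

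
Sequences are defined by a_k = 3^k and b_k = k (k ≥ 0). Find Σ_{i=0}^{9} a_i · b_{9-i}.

14757

This is [x^9] in the product of the two ordinary generating functions.
Σ = 1·9 + 3·8 + 9·7 + 27·6 + 81·5 + 243·4 + 729·3 + 2187·2 + 6561·1 + 19683·0 = 14757.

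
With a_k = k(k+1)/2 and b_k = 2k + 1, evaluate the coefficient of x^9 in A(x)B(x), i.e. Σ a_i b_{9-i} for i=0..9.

This is [x^9] in the product of the two ordinary generating functions.
Σ = 0·19 + 1·17 + 3·15 + 6·13 + 10·11 + 15·9 + 21·7 + 28·5 + 36·3 + 45·1 = 825.

825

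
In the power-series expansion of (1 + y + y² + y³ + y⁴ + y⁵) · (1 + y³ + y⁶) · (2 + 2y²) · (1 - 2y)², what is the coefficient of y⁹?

6

(1 + y + y² + y³ + y⁴ + y⁵) has coefficients 1,1,1,1,1,1 for degrees 0…5.
(1 + y³ + y⁶) has coefficients 1,0,0,1,0,0,1,0,0,0 for degrees 0…9.
Multiplying by (2 + 2y²) gives running coefficients 2,0,2,2,0,2,2,0,2,0 for degrees 0…9.
Finally multiplying by (1 - 2y)², the product of all factors after the first has coefficients 2,-8,10,-6,0,10,-6,0,10,-8 for degrees 0…9.
[y⁹] = 1·(-8) + 1·10 + 1·0 + 1·(-6) + 1·10 + 1·0 = 6.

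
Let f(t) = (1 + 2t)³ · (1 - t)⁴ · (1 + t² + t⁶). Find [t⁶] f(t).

-2

(1 + 2t)³ has coefficients 1,6,12,8 for degrees 0…3.
(1 - t)⁴ has coefficients 1,-4,6,-4,1,0,0 for degrees 0…6.
Finally multiplying by (1 + t² + t⁶), the product of all factors after the first has coefficients 1,-4,7,-8,7,-4,2 for degrees 0…6.
[t⁶] = 1·2 + 6·(-4) + 12·7 + 8·(-8) = -2.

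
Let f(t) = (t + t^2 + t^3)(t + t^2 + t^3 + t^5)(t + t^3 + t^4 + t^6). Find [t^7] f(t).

(t + t^2 + t^3) has coefficients 0,1,1,1 for degrees 0…3.
(t + t^2 + t^3 + t^5) has coefficients 0,1,1,1,0,1,0,0 for degrees 0…7.
Finally multiplying by (t + t^3 + t^4 + t^6), the product of all factors after the first has coefficients 0,0,1,1,2,2,3,2 for degrees 0…7.
[t^7] = 1·3 + 1·2 + 1·2 = 7.

7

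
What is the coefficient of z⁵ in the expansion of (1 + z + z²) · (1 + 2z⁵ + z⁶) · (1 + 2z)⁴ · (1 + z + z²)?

186

(1 + z + z²) has coefficients 1,1,1 for degrees 0…2.
(1 + 2z⁵ + z⁶) has coefficients 1,0,0,0,0,2 for degrees 0…5.
Multiplying by (1 + 2z)⁴ gives running coefficients 1,8,24,32,16,2 for degrees 0…5.
Finally multiplying by (1 + z + z²), the product of all factors after the first has coefficients 1,9,33,64,72,50 for degrees 0…5.
[z⁵] = 1·50 + 1·72 + 1·64 = 186.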